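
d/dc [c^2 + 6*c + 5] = 2*c + 6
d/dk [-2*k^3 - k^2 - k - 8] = -6*k^2 - 2*k - 1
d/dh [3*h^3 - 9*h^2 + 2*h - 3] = 9*h^2 - 18*h + 2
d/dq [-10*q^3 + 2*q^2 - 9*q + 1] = -30*q^2 + 4*q - 9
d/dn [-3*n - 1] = -3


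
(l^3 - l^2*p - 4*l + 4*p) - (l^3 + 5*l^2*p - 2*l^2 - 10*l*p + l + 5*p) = -6*l^2*p + 2*l^2 + 10*l*p - 5*l - p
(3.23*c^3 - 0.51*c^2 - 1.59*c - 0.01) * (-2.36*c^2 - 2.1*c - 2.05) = -7.6228*c^5 - 5.5794*c^4 - 1.7981*c^3 + 4.4081*c^2 + 3.2805*c + 0.0205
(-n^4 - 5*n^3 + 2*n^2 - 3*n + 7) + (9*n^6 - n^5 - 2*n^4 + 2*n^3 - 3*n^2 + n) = 9*n^6 - n^5 - 3*n^4 - 3*n^3 - n^2 - 2*n + 7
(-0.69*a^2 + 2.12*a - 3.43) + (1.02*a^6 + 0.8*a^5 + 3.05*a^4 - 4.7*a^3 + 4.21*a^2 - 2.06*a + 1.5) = 1.02*a^6 + 0.8*a^5 + 3.05*a^4 - 4.7*a^3 + 3.52*a^2 + 0.0600000000000001*a - 1.93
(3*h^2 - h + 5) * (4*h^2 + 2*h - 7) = 12*h^4 + 2*h^3 - 3*h^2 + 17*h - 35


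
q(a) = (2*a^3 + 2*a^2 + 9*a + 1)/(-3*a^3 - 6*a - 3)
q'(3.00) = 0.10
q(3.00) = -0.98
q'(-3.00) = -0.05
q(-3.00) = -0.65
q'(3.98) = 0.06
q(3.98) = -0.90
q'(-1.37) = -0.60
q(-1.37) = -0.98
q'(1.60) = 0.11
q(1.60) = -1.15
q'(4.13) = 0.06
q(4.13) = -0.89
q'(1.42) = 0.07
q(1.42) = -1.17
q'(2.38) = 0.13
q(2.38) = -1.05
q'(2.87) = 0.11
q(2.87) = -0.99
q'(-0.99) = -1.55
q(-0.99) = -1.35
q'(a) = (9*a^2 + 6)*(2*a^3 + 2*a^2 + 9*a + 1)/(-3*a^3 - 6*a - 3)^2 + (6*a^2 + 4*a + 9)/(-3*a^3 - 6*a - 3)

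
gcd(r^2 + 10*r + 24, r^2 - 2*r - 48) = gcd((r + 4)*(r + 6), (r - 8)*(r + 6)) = r + 6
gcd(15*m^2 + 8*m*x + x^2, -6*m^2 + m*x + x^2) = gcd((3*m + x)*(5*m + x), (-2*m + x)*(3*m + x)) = 3*m + x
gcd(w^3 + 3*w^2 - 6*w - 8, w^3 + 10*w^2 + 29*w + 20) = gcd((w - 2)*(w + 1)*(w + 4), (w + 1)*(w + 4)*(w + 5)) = w^2 + 5*w + 4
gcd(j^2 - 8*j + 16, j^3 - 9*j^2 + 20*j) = j - 4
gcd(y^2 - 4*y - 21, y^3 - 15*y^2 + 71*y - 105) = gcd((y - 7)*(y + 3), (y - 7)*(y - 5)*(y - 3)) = y - 7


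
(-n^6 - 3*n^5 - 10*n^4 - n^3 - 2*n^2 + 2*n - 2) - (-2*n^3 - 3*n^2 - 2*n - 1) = -n^6 - 3*n^5 - 10*n^4 + n^3 + n^2 + 4*n - 1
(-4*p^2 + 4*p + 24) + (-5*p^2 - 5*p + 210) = -9*p^2 - p + 234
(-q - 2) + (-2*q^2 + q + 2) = -2*q^2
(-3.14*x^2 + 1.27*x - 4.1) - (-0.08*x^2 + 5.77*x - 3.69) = -3.06*x^2 - 4.5*x - 0.41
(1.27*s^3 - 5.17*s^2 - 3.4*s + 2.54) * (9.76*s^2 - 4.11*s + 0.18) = 12.3952*s^5 - 55.6789*s^4 - 11.7067*s^3 + 37.8338*s^2 - 11.0514*s + 0.4572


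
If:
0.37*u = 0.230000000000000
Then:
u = 0.62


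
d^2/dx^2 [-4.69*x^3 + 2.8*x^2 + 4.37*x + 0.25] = 5.6 - 28.14*x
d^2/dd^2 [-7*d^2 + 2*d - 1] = -14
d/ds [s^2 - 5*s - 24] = 2*s - 5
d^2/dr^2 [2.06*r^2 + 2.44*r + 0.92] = 4.12000000000000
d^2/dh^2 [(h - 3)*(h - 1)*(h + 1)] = 6*h - 6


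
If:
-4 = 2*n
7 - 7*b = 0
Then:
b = 1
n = -2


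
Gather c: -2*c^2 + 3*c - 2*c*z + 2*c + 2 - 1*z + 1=-2*c^2 + c*(5 - 2*z) - z + 3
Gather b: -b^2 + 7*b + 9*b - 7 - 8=-b^2 + 16*b - 15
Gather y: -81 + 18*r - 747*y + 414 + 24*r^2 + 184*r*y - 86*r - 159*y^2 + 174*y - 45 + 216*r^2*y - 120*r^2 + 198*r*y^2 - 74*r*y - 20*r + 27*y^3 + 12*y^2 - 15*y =-96*r^2 - 88*r + 27*y^3 + y^2*(198*r - 147) + y*(216*r^2 + 110*r - 588) + 288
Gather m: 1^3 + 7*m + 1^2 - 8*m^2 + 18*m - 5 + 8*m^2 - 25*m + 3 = 0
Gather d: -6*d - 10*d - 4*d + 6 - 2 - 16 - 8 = -20*d - 20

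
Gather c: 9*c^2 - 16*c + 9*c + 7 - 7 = 9*c^2 - 7*c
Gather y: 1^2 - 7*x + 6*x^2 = 6*x^2 - 7*x + 1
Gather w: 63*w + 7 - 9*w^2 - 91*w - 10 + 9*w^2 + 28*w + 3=0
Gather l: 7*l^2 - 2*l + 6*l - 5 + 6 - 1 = 7*l^2 + 4*l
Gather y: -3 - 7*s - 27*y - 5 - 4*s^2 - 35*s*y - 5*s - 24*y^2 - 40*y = -4*s^2 - 12*s - 24*y^2 + y*(-35*s - 67) - 8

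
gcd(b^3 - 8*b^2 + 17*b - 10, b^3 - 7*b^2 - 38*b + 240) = b - 5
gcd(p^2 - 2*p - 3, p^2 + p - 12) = p - 3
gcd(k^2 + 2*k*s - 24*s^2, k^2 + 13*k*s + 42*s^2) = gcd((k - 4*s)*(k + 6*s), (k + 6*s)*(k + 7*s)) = k + 6*s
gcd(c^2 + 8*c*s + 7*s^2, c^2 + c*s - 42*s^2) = c + 7*s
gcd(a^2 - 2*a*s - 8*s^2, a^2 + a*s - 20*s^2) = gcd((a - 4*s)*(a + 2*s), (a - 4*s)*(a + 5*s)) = -a + 4*s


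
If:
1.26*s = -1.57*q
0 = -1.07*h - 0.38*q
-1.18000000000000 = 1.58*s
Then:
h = -0.21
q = 0.60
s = -0.75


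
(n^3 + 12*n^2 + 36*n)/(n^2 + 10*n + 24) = n*(n + 6)/(n + 4)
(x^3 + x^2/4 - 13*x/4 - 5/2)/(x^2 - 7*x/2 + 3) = (4*x^2 + 9*x + 5)/(2*(2*x - 3))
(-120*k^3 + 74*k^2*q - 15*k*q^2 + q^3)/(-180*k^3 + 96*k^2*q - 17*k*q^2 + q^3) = (-4*k + q)/(-6*k + q)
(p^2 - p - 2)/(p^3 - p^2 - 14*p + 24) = (p + 1)/(p^2 + p - 12)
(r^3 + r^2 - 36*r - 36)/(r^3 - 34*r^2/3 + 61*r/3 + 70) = 3*(r^2 + 7*r + 6)/(3*r^2 - 16*r - 35)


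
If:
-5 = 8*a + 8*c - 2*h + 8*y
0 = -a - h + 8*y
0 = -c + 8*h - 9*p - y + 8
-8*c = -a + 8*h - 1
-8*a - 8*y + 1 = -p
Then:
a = 1209/5860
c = -34931/46880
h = 525/586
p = 10271/5860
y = 6459/46880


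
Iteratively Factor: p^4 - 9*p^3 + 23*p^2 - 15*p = (p)*(p^3 - 9*p^2 + 23*p - 15) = p*(p - 3)*(p^2 - 6*p + 5) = p*(p - 3)*(p - 1)*(p - 5)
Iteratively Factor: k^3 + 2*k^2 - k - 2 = (k - 1)*(k^2 + 3*k + 2) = (k - 1)*(k + 1)*(k + 2)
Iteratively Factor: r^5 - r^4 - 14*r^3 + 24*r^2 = (r)*(r^4 - r^3 - 14*r^2 + 24*r) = r*(r - 3)*(r^3 + 2*r^2 - 8*r) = r^2*(r - 3)*(r^2 + 2*r - 8) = r^2*(r - 3)*(r + 4)*(r - 2)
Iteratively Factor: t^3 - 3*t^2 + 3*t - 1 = (t - 1)*(t^2 - 2*t + 1) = (t - 1)^2*(t - 1)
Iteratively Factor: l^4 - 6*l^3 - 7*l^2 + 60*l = (l)*(l^3 - 6*l^2 - 7*l + 60) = l*(l - 5)*(l^2 - l - 12) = l*(l - 5)*(l - 4)*(l + 3)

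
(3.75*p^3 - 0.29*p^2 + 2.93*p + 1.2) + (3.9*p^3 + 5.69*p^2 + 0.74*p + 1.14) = 7.65*p^3 + 5.4*p^2 + 3.67*p + 2.34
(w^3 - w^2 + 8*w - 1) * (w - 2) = w^4 - 3*w^3 + 10*w^2 - 17*w + 2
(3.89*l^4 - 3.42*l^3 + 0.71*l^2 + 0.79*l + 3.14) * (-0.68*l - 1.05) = -2.6452*l^5 - 1.7589*l^4 + 3.1082*l^3 - 1.2827*l^2 - 2.9647*l - 3.297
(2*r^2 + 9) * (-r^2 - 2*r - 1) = -2*r^4 - 4*r^3 - 11*r^2 - 18*r - 9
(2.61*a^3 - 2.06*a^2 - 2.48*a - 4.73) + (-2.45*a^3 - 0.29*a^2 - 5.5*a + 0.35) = 0.16*a^3 - 2.35*a^2 - 7.98*a - 4.38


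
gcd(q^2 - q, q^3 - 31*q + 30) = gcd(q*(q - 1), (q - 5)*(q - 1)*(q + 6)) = q - 1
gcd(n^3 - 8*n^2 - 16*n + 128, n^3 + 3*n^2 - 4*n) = n + 4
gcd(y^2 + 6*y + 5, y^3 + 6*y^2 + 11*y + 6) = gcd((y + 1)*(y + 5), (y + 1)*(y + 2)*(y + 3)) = y + 1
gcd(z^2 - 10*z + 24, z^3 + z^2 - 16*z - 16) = z - 4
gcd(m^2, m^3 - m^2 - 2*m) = m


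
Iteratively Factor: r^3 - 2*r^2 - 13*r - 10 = (r + 1)*(r^2 - 3*r - 10) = (r + 1)*(r + 2)*(r - 5)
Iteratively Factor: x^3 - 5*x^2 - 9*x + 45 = (x - 5)*(x^2 - 9) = (x - 5)*(x + 3)*(x - 3)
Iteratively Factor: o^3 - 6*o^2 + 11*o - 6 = (o - 1)*(o^2 - 5*o + 6) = (o - 3)*(o - 1)*(o - 2)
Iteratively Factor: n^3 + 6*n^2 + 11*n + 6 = (n + 1)*(n^2 + 5*n + 6) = (n + 1)*(n + 2)*(n + 3)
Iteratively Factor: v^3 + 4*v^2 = (v)*(v^2 + 4*v) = v*(v + 4)*(v)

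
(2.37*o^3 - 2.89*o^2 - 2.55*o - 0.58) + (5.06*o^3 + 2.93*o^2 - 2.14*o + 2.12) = 7.43*o^3 + 0.04*o^2 - 4.69*o + 1.54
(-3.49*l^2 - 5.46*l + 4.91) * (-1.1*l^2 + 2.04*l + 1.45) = 3.839*l^4 - 1.1136*l^3 - 21.5999*l^2 + 2.0994*l + 7.1195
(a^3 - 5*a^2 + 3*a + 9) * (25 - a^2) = -a^5 + 5*a^4 + 22*a^3 - 134*a^2 + 75*a + 225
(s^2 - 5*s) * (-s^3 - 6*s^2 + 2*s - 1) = -s^5 - s^4 + 32*s^3 - 11*s^2 + 5*s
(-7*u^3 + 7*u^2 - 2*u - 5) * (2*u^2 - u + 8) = -14*u^5 + 21*u^4 - 67*u^3 + 48*u^2 - 11*u - 40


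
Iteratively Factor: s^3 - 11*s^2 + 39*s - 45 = (s - 3)*(s^2 - 8*s + 15) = (s - 5)*(s - 3)*(s - 3)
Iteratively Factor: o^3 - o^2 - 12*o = (o - 4)*(o^2 + 3*o) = (o - 4)*(o + 3)*(o)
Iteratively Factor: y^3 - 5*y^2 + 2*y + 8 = (y - 4)*(y^2 - y - 2) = (y - 4)*(y + 1)*(y - 2)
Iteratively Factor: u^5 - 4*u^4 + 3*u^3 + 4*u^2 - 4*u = (u - 2)*(u^4 - 2*u^3 - u^2 + 2*u) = u*(u - 2)*(u^3 - 2*u^2 - u + 2) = u*(u - 2)*(u + 1)*(u^2 - 3*u + 2) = u*(u - 2)*(u - 1)*(u + 1)*(u - 2)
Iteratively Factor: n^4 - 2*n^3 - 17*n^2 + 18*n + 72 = (n + 3)*(n^3 - 5*n^2 - 2*n + 24) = (n - 3)*(n + 3)*(n^2 - 2*n - 8) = (n - 4)*(n - 3)*(n + 3)*(n + 2)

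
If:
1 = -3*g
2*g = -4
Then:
No Solution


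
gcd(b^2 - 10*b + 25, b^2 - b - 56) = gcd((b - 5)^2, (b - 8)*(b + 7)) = 1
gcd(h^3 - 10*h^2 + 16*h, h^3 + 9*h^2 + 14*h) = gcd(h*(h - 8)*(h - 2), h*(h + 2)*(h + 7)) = h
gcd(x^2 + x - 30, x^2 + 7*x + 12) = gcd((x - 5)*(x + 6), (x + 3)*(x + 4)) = 1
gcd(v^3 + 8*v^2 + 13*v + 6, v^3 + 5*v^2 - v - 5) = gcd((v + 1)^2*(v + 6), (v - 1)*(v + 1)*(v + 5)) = v + 1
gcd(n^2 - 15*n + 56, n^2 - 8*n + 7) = n - 7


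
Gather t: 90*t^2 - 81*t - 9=90*t^2 - 81*t - 9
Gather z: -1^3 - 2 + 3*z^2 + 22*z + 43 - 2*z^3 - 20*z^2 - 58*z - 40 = -2*z^3 - 17*z^2 - 36*z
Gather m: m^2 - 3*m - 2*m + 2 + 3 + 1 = m^2 - 5*m + 6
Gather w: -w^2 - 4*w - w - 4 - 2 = -w^2 - 5*w - 6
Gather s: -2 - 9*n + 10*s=-9*n + 10*s - 2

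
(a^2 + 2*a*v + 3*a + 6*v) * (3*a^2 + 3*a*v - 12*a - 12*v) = 3*a^4 + 9*a^3*v - 3*a^3 + 6*a^2*v^2 - 9*a^2*v - 36*a^2 - 6*a*v^2 - 108*a*v - 72*v^2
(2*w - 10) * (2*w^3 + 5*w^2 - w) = 4*w^4 - 10*w^3 - 52*w^2 + 10*w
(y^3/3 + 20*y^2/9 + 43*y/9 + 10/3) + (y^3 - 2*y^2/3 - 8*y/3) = 4*y^3/3 + 14*y^2/9 + 19*y/9 + 10/3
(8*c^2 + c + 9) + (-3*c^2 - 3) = 5*c^2 + c + 6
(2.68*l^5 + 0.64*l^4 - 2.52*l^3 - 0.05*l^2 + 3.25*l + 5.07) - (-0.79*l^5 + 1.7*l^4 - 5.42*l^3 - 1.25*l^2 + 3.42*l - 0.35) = 3.47*l^5 - 1.06*l^4 + 2.9*l^3 + 1.2*l^2 - 0.17*l + 5.42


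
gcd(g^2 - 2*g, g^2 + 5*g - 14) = g - 2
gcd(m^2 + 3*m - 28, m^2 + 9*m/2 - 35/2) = m + 7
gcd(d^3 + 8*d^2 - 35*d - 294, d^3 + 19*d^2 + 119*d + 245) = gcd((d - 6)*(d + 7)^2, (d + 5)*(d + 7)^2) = d^2 + 14*d + 49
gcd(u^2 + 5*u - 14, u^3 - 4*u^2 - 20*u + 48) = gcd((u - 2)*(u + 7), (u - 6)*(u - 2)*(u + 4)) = u - 2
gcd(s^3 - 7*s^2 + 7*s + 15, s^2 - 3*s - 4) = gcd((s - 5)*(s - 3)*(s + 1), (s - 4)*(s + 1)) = s + 1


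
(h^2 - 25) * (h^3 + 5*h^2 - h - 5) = h^5 + 5*h^4 - 26*h^3 - 130*h^2 + 25*h + 125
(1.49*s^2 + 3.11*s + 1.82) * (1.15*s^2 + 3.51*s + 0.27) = 1.7135*s^4 + 8.8064*s^3 + 13.4114*s^2 + 7.2279*s + 0.4914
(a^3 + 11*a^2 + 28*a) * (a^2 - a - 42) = a^5 + 10*a^4 - 25*a^3 - 490*a^2 - 1176*a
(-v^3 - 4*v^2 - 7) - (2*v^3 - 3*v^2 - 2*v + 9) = -3*v^3 - v^2 + 2*v - 16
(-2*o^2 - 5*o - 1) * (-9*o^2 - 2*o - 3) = 18*o^4 + 49*o^3 + 25*o^2 + 17*o + 3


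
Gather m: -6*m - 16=-6*m - 16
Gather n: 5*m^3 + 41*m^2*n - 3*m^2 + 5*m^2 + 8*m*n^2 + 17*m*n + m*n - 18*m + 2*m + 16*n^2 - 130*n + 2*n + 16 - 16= 5*m^3 + 2*m^2 - 16*m + n^2*(8*m + 16) + n*(41*m^2 + 18*m - 128)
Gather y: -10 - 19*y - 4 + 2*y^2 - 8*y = 2*y^2 - 27*y - 14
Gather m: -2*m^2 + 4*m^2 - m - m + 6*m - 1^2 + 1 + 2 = 2*m^2 + 4*m + 2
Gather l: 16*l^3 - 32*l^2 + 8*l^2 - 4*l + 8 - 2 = 16*l^3 - 24*l^2 - 4*l + 6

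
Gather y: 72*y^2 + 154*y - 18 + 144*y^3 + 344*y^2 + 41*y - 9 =144*y^3 + 416*y^2 + 195*y - 27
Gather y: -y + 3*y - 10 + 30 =2*y + 20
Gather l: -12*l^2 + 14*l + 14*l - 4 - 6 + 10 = -12*l^2 + 28*l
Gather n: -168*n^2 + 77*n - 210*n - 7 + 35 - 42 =-168*n^2 - 133*n - 14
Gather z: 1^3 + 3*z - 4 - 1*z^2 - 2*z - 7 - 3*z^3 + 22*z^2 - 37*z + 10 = -3*z^3 + 21*z^2 - 36*z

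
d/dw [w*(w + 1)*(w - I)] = 3*w^2 + 2*w*(1 - I) - I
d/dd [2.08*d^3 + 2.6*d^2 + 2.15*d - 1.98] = 6.24*d^2 + 5.2*d + 2.15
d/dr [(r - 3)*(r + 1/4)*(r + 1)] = 3*r^2 - 7*r/2 - 7/2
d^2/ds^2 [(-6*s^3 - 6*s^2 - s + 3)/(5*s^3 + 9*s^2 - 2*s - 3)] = 10*(24*s^6 - 51*s^5 - 81*s^4 + 13*s^3 - 9*s^2 - 54*s + 9)/(125*s^9 + 675*s^8 + 1065*s^7 - 36*s^6 - 1236*s^5 - 441*s^4 + 451*s^3 + 207*s^2 - 54*s - 27)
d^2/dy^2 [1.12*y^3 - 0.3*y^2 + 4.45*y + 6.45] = 6.72*y - 0.6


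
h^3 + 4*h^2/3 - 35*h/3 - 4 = (h - 3)*(h + 1/3)*(h + 4)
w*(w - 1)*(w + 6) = w^3 + 5*w^2 - 6*w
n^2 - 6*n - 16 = (n - 8)*(n + 2)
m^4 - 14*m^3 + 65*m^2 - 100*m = m*(m - 5)^2*(m - 4)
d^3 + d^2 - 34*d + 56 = (d - 4)*(d - 2)*(d + 7)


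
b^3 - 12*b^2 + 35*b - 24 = (b - 8)*(b - 3)*(b - 1)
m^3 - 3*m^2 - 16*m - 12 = (m - 6)*(m + 1)*(m + 2)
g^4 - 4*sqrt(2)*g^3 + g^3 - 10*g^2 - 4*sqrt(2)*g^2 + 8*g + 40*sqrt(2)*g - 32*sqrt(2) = (g - 2)*(g - 1)*(g + 4)*(g - 4*sqrt(2))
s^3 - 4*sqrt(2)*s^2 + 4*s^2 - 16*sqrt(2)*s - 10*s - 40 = (s + 4)*(s - 5*sqrt(2))*(s + sqrt(2))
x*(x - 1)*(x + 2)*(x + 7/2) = x^4 + 9*x^3/2 + 3*x^2/2 - 7*x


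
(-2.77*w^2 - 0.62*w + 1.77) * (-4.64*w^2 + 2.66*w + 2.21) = 12.8528*w^4 - 4.4914*w^3 - 15.9837*w^2 + 3.338*w + 3.9117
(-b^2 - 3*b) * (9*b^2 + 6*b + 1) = -9*b^4 - 33*b^3 - 19*b^2 - 3*b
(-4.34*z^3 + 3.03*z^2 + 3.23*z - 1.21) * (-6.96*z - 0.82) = 30.2064*z^4 - 17.53*z^3 - 24.9654*z^2 + 5.773*z + 0.9922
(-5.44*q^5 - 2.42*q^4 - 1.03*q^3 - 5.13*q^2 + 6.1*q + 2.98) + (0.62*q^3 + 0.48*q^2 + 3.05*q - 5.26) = -5.44*q^5 - 2.42*q^4 - 0.41*q^3 - 4.65*q^2 + 9.15*q - 2.28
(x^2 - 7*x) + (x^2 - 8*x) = 2*x^2 - 15*x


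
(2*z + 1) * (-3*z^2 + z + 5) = -6*z^3 - z^2 + 11*z + 5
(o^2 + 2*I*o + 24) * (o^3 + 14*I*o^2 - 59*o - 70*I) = o^5 + 16*I*o^4 - 63*o^3 + 148*I*o^2 - 1276*o - 1680*I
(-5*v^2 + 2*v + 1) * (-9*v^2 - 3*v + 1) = 45*v^4 - 3*v^3 - 20*v^2 - v + 1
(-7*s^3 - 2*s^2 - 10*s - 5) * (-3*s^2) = 21*s^5 + 6*s^4 + 30*s^3 + 15*s^2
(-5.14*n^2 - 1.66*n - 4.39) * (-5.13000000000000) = 26.3682*n^2 + 8.5158*n + 22.5207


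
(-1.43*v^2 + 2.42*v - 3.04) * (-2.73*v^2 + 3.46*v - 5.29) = 3.9039*v^4 - 11.5544*v^3 + 24.2371*v^2 - 23.3202*v + 16.0816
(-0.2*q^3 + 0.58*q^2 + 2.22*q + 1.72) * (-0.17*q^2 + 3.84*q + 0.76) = 0.034*q^5 - 0.8666*q^4 + 1.6978*q^3 + 8.6732*q^2 + 8.292*q + 1.3072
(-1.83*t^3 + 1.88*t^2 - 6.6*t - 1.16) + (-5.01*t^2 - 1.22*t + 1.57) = -1.83*t^3 - 3.13*t^2 - 7.82*t + 0.41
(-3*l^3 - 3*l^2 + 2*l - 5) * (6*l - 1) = -18*l^4 - 15*l^3 + 15*l^2 - 32*l + 5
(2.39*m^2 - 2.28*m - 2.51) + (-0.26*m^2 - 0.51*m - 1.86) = 2.13*m^2 - 2.79*m - 4.37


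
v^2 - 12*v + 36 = (v - 6)^2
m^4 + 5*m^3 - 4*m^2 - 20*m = m*(m - 2)*(m + 2)*(m + 5)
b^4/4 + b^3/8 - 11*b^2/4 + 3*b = b*(b/4 + 1)*(b - 2)*(b - 3/2)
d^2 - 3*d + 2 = (d - 2)*(d - 1)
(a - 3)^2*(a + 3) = a^3 - 3*a^2 - 9*a + 27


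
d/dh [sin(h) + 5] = cos(h)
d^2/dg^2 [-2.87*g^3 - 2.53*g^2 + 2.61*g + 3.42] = -17.22*g - 5.06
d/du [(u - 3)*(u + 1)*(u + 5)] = 3*u^2 + 6*u - 13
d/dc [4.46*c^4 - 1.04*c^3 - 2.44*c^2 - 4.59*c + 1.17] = 17.84*c^3 - 3.12*c^2 - 4.88*c - 4.59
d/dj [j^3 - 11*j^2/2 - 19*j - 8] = 3*j^2 - 11*j - 19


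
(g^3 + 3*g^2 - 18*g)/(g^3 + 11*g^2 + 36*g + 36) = g*(g - 3)/(g^2 + 5*g + 6)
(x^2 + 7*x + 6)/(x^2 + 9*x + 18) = (x + 1)/(x + 3)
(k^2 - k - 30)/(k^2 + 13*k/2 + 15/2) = 2*(k - 6)/(2*k + 3)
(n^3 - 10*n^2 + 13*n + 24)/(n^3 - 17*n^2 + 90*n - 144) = (n + 1)/(n - 6)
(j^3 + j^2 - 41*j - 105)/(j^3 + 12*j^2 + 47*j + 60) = (j - 7)/(j + 4)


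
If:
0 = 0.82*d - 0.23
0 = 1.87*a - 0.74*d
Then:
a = 0.11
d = 0.28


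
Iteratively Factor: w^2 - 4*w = (w - 4)*(w)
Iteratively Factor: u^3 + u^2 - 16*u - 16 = (u - 4)*(u^2 + 5*u + 4) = (u - 4)*(u + 1)*(u + 4)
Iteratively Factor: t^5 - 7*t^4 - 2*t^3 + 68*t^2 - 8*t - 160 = (t + 2)*(t^4 - 9*t^3 + 16*t^2 + 36*t - 80) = (t - 5)*(t + 2)*(t^3 - 4*t^2 - 4*t + 16) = (t - 5)*(t - 4)*(t + 2)*(t^2 - 4) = (t - 5)*(t - 4)*(t - 2)*(t + 2)*(t + 2)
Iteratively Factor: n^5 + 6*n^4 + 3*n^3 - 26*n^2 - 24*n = (n)*(n^4 + 6*n^3 + 3*n^2 - 26*n - 24) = n*(n + 1)*(n^3 + 5*n^2 - 2*n - 24) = n*(n + 1)*(n + 3)*(n^2 + 2*n - 8) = n*(n - 2)*(n + 1)*(n + 3)*(n + 4)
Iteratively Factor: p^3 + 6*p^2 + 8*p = (p + 4)*(p^2 + 2*p) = (p + 2)*(p + 4)*(p)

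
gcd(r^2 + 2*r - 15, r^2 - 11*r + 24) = r - 3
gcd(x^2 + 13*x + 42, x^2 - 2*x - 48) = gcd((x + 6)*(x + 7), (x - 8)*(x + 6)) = x + 6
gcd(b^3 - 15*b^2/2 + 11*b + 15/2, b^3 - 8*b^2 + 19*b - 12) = b - 3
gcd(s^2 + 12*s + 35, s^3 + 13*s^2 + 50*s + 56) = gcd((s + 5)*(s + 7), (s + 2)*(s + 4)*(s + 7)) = s + 7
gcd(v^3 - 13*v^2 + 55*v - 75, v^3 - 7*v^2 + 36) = v - 3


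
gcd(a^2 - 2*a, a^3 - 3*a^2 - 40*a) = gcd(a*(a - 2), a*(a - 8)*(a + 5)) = a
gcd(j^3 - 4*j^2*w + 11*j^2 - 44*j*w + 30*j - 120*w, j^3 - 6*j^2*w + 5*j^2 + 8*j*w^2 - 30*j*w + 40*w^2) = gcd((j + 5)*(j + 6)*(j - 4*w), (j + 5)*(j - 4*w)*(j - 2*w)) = -j^2 + 4*j*w - 5*j + 20*w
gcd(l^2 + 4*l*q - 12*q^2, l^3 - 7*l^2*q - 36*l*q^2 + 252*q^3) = l + 6*q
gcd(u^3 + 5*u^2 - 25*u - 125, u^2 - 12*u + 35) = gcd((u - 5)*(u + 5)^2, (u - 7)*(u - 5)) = u - 5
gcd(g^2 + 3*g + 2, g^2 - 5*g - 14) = g + 2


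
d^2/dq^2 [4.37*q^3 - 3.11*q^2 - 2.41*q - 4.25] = 26.22*q - 6.22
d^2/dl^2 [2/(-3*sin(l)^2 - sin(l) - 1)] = 2*(36*sin(l)^4 + 9*sin(l)^3 - 65*sin(l)^2 - 19*sin(l) + 4)/(3*sin(l)^2 + sin(l) + 1)^3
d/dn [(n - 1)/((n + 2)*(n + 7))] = (-n^2 + 2*n + 23)/(n^4 + 18*n^3 + 109*n^2 + 252*n + 196)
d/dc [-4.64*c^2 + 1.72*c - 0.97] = 1.72 - 9.28*c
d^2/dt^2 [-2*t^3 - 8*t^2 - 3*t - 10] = -12*t - 16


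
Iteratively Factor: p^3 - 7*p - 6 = (p - 3)*(p^2 + 3*p + 2) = (p - 3)*(p + 2)*(p + 1)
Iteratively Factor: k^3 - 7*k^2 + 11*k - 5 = (k - 1)*(k^2 - 6*k + 5) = (k - 5)*(k - 1)*(k - 1)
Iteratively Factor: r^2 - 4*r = (r)*(r - 4)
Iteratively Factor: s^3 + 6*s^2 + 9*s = (s + 3)*(s^2 + 3*s) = s*(s + 3)*(s + 3)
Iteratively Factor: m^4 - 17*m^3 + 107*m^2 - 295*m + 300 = (m - 4)*(m^3 - 13*m^2 + 55*m - 75) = (m - 5)*(m - 4)*(m^2 - 8*m + 15) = (m - 5)*(m - 4)*(m - 3)*(m - 5)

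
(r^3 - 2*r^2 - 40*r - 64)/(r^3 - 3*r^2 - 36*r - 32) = (r + 2)/(r + 1)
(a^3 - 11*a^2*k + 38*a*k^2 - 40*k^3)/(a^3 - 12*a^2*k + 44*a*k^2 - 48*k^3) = (a - 5*k)/(a - 6*k)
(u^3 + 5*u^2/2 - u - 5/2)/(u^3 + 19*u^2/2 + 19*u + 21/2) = (2*u^2 + 3*u - 5)/(2*u^2 + 17*u + 21)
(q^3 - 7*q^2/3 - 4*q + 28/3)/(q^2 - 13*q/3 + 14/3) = q + 2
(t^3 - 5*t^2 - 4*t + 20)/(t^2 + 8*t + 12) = (t^2 - 7*t + 10)/(t + 6)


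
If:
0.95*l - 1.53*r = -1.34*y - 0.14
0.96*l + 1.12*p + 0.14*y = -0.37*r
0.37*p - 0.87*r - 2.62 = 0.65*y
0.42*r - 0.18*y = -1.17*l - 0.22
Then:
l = 0.05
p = 0.65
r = -1.42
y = -1.76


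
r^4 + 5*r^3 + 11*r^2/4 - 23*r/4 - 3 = (r - 1)*(r + 1/2)*(r + 3/2)*(r + 4)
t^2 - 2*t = t*(t - 2)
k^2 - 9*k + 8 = (k - 8)*(k - 1)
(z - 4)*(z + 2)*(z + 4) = z^3 + 2*z^2 - 16*z - 32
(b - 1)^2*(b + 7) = b^3 + 5*b^2 - 13*b + 7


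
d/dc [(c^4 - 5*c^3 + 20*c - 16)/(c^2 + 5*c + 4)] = 2*(c^5 + 5*c^4 - 17*c^3 - 40*c^2 + 16*c + 80)/(c^4 + 10*c^3 + 33*c^2 + 40*c + 16)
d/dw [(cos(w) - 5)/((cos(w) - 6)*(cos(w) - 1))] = (cos(w)^2 - 10*cos(w) + 29)*sin(w)/((cos(w) - 6)^2*(cos(w) - 1)^2)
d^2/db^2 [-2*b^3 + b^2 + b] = 2 - 12*b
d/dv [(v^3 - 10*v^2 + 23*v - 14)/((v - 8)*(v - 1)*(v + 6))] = (7*v^2 - 124*v + 460)/(v^4 - 4*v^3 - 92*v^2 + 192*v + 2304)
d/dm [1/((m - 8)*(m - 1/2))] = 2*(17 - 4*m)/(4*m^4 - 68*m^3 + 321*m^2 - 272*m + 64)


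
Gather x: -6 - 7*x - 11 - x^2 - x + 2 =-x^2 - 8*x - 15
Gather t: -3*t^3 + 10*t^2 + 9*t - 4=-3*t^3 + 10*t^2 + 9*t - 4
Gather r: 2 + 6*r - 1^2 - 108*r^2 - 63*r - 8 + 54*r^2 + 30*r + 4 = -54*r^2 - 27*r - 3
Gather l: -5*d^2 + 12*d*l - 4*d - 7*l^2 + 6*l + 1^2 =-5*d^2 - 4*d - 7*l^2 + l*(12*d + 6) + 1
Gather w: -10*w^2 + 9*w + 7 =-10*w^2 + 9*w + 7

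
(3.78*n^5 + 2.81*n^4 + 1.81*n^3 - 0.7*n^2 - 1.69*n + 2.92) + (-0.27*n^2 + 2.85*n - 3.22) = 3.78*n^5 + 2.81*n^4 + 1.81*n^3 - 0.97*n^2 + 1.16*n - 0.3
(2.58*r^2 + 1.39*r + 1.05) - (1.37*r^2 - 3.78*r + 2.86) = 1.21*r^2 + 5.17*r - 1.81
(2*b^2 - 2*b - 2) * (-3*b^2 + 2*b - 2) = -6*b^4 + 10*b^3 - 2*b^2 + 4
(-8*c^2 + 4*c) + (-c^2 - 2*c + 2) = -9*c^2 + 2*c + 2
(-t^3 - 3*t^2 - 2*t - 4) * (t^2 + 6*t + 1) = -t^5 - 9*t^4 - 21*t^3 - 19*t^2 - 26*t - 4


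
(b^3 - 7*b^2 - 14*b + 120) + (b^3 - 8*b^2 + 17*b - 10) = 2*b^3 - 15*b^2 + 3*b + 110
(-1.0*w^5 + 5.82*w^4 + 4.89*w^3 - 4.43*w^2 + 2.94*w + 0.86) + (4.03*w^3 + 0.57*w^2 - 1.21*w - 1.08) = -1.0*w^5 + 5.82*w^4 + 8.92*w^3 - 3.86*w^2 + 1.73*w - 0.22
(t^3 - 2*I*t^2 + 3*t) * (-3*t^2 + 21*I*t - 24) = -3*t^5 + 27*I*t^4 + 9*t^3 + 111*I*t^2 - 72*t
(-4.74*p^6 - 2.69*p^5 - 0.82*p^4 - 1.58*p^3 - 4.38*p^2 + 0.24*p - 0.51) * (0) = 0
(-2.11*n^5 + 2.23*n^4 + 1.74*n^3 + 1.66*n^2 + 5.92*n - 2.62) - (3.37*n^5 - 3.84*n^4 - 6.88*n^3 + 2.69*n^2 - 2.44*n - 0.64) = -5.48*n^5 + 6.07*n^4 + 8.62*n^3 - 1.03*n^2 + 8.36*n - 1.98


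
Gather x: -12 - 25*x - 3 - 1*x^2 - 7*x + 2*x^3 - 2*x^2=2*x^3 - 3*x^2 - 32*x - 15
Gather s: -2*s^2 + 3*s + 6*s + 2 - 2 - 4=-2*s^2 + 9*s - 4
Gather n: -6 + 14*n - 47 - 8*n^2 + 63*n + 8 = -8*n^2 + 77*n - 45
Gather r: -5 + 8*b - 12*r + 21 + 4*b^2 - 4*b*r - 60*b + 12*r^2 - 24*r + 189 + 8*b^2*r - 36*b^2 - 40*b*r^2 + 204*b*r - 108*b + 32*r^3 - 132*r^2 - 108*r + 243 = -32*b^2 - 160*b + 32*r^3 + r^2*(-40*b - 120) + r*(8*b^2 + 200*b - 144) + 448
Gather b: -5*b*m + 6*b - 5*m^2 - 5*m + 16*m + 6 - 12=b*(6 - 5*m) - 5*m^2 + 11*m - 6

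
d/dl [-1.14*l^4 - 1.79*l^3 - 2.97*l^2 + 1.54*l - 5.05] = -4.56*l^3 - 5.37*l^2 - 5.94*l + 1.54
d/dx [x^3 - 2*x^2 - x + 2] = 3*x^2 - 4*x - 1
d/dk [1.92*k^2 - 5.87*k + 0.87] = 3.84*k - 5.87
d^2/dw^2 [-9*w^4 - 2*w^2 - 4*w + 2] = -108*w^2 - 4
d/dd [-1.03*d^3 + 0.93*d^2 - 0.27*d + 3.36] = -3.09*d^2 + 1.86*d - 0.27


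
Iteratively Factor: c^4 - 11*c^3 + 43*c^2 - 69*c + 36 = (c - 4)*(c^3 - 7*c^2 + 15*c - 9) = (c - 4)*(c - 3)*(c^2 - 4*c + 3) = (c - 4)*(c - 3)*(c - 1)*(c - 3)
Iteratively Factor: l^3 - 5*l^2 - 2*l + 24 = (l - 3)*(l^2 - 2*l - 8) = (l - 4)*(l - 3)*(l + 2)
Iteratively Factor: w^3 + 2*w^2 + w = (w + 1)*(w^2 + w) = (w + 1)^2*(w)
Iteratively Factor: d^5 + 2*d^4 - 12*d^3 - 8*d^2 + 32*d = (d + 4)*(d^4 - 2*d^3 - 4*d^2 + 8*d) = (d - 2)*(d + 4)*(d^3 - 4*d) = (d - 2)*(d + 2)*(d + 4)*(d^2 - 2*d) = d*(d - 2)*(d + 2)*(d + 4)*(d - 2)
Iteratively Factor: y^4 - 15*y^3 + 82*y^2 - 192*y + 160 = (y - 2)*(y^3 - 13*y^2 + 56*y - 80) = (y - 4)*(y - 2)*(y^2 - 9*y + 20) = (y - 4)^2*(y - 2)*(y - 5)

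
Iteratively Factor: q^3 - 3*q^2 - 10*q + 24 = (q - 2)*(q^2 - q - 12) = (q - 4)*(q - 2)*(q + 3)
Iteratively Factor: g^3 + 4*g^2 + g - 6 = (g + 3)*(g^2 + g - 2) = (g + 2)*(g + 3)*(g - 1)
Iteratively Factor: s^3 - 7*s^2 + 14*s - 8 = (s - 1)*(s^2 - 6*s + 8) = (s - 2)*(s - 1)*(s - 4)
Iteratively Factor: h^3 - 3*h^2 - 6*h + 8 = (h + 2)*(h^2 - 5*h + 4) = (h - 4)*(h + 2)*(h - 1)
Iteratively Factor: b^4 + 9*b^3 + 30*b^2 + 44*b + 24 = (b + 3)*(b^3 + 6*b^2 + 12*b + 8) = (b + 2)*(b + 3)*(b^2 + 4*b + 4) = (b + 2)^2*(b + 3)*(b + 2)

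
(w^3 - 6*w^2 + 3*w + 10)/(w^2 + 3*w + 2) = (w^2 - 7*w + 10)/(w + 2)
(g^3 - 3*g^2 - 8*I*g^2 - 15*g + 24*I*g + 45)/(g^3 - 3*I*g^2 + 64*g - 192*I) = (g^2 - g*(3 + 5*I) + 15*I)/(g^2 + 64)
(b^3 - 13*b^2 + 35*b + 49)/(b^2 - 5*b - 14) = (b^2 - 6*b - 7)/(b + 2)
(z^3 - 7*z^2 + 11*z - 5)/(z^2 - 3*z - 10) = (z^2 - 2*z + 1)/(z + 2)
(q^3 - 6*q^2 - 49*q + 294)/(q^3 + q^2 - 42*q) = (q - 7)/q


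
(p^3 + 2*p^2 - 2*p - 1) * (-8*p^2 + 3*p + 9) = -8*p^5 - 13*p^4 + 31*p^3 + 20*p^2 - 21*p - 9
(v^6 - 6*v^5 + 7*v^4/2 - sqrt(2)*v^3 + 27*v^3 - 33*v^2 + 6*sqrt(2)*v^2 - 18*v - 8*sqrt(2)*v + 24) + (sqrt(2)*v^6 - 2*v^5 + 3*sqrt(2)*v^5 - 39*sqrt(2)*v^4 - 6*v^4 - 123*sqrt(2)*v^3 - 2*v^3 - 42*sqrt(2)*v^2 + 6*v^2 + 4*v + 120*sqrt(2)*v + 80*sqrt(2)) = v^6 + sqrt(2)*v^6 - 8*v^5 + 3*sqrt(2)*v^5 - 39*sqrt(2)*v^4 - 5*v^4/2 - 124*sqrt(2)*v^3 + 25*v^3 - 36*sqrt(2)*v^2 - 27*v^2 - 14*v + 112*sqrt(2)*v + 24 + 80*sqrt(2)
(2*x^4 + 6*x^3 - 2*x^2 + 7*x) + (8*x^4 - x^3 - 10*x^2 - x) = 10*x^4 + 5*x^3 - 12*x^2 + 6*x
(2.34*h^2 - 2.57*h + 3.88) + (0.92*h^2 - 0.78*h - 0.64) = 3.26*h^2 - 3.35*h + 3.24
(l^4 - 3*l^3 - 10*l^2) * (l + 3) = l^5 - 19*l^3 - 30*l^2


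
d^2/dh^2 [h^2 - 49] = 2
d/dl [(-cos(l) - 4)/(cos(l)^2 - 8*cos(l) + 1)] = (sin(l)^2 - 8*cos(l) + 32)*sin(l)/(cos(l)^2 - 8*cos(l) + 1)^2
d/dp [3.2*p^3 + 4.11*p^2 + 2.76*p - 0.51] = 9.6*p^2 + 8.22*p + 2.76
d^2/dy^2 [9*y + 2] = 0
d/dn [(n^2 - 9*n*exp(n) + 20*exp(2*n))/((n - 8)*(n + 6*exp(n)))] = ((n - 8)*(n + 6*exp(n))*(-9*n*exp(n) + 2*n + 40*exp(2*n) - 9*exp(n)) - (n - 8)*(6*exp(n) + 1)*(n^2 - 9*n*exp(n) + 20*exp(2*n)) + (n + 6*exp(n))*(-n^2 + 9*n*exp(n) - 20*exp(2*n)))/((n - 8)^2*(n + 6*exp(n))^2)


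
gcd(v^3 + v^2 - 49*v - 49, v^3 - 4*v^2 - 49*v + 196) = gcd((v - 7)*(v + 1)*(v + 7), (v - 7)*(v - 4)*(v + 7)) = v^2 - 49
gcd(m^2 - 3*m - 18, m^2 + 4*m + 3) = m + 3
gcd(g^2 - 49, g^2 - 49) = g^2 - 49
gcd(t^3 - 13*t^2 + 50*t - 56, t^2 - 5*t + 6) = t - 2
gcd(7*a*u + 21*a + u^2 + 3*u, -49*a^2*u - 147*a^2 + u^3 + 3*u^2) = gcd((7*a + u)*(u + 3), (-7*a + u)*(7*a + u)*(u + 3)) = 7*a*u + 21*a + u^2 + 3*u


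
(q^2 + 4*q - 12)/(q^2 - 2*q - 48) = (q - 2)/(q - 8)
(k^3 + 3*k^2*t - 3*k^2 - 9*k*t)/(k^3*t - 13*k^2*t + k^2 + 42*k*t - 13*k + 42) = k*(k^2 + 3*k*t - 3*k - 9*t)/(k^3*t - 13*k^2*t + k^2 + 42*k*t - 13*k + 42)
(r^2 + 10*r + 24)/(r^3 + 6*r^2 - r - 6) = (r + 4)/(r^2 - 1)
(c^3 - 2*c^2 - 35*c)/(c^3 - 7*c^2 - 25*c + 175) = c/(c - 5)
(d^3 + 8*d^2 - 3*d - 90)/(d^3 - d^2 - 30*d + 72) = (d + 5)/(d - 4)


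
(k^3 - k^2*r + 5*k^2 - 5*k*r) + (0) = k^3 - k^2*r + 5*k^2 - 5*k*r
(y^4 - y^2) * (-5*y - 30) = -5*y^5 - 30*y^4 + 5*y^3 + 30*y^2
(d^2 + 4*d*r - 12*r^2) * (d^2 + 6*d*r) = d^4 + 10*d^3*r + 12*d^2*r^2 - 72*d*r^3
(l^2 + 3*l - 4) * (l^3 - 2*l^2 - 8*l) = l^5 + l^4 - 18*l^3 - 16*l^2 + 32*l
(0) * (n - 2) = 0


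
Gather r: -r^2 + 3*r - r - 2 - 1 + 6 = -r^2 + 2*r + 3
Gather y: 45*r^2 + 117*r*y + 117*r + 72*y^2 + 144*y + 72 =45*r^2 + 117*r + 72*y^2 + y*(117*r + 144) + 72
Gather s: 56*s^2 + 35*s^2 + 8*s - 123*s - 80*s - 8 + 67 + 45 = 91*s^2 - 195*s + 104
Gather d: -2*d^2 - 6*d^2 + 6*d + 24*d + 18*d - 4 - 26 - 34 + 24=-8*d^2 + 48*d - 40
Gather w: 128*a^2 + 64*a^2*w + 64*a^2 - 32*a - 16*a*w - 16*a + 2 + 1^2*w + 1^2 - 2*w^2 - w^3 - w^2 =192*a^2 - 48*a - w^3 - 3*w^2 + w*(64*a^2 - 16*a + 1) + 3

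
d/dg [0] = 0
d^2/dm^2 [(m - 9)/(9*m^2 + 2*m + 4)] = 2*((79 - 27*m)*(9*m^2 + 2*m + 4) + 4*(m - 9)*(9*m + 1)^2)/(9*m^2 + 2*m + 4)^3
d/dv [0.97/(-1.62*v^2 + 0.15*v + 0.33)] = (3.1428*v - 0.1455)/(-1.62*v^2 + 0.15*v + 0.33)^2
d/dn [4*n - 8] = 4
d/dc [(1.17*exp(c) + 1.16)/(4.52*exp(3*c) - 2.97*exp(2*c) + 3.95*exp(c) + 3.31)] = (-10.5768*exp(3*c) - 12.2547*exp(2*c) + 6.8904*exp(c) - 0.7093)*exp(c)/(20.4304*exp(6*c) - 26.8488*exp(5*c) + 44.5289*exp(4*c) + 6.4594*exp(3*c) - 4.0589*exp(2*c) + 26.149*exp(c) + 10.9561)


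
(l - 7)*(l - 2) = l^2 - 9*l + 14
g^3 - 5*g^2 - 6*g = g*(g - 6)*(g + 1)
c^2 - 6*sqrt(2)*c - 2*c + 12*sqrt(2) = (c - 2)*(c - 6*sqrt(2))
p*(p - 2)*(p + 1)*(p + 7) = p^4 + 6*p^3 - 9*p^2 - 14*p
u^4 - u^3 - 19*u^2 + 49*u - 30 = (u - 3)*(u - 2)*(u - 1)*(u + 5)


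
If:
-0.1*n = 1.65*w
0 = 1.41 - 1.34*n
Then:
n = 1.05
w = -0.06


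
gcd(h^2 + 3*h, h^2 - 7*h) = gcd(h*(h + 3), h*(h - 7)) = h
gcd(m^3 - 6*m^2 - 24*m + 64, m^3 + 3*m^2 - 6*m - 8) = m^2 + 2*m - 8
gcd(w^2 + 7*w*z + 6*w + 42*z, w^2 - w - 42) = w + 6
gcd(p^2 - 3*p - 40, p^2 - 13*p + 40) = p - 8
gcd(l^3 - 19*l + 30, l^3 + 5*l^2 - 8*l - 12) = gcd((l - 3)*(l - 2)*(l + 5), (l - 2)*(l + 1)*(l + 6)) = l - 2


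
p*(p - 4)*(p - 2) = p^3 - 6*p^2 + 8*p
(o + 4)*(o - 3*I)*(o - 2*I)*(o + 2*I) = o^4 + 4*o^3 - 3*I*o^3 + 4*o^2 - 12*I*o^2 + 16*o - 12*I*o - 48*I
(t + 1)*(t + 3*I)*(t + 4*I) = t^3 + t^2 + 7*I*t^2 - 12*t + 7*I*t - 12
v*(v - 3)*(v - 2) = v^3 - 5*v^2 + 6*v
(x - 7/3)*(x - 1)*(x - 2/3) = x^3 - 4*x^2 + 41*x/9 - 14/9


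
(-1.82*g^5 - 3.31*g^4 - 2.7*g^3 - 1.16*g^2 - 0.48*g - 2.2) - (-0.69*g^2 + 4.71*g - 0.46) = -1.82*g^5 - 3.31*g^4 - 2.7*g^3 - 0.47*g^2 - 5.19*g - 1.74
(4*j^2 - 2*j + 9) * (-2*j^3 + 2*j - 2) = -8*j^5 + 4*j^4 - 10*j^3 - 12*j^2 + 22*j - 18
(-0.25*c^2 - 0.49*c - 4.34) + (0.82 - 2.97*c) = -0.25*c^2 - 3.46*c - 3.52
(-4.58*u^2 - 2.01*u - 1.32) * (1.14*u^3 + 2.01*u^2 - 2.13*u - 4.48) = -5.2212*u^5 - 11.4972*u^4 + 4.2105*u^3 + 22.1465*u^2 + 11.8164*u + 5.9136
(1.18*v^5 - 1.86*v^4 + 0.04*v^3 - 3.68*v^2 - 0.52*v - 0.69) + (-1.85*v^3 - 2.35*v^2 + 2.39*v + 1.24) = 1.18*v^5 - 1.86*v^4 - 1.81*v^3 - 6.03*v^2 + 1.87*v + 0.55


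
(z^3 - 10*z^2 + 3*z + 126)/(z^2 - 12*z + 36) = (z^2 - 4*z - 21)/(z - 6)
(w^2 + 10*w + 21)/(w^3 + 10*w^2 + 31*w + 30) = (w + 7)/(w^2 + 7*w + 10)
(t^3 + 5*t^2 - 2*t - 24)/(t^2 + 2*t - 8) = t + 3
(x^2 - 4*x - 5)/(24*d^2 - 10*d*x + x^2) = (x^2 - 4*x - 5)/(24*d^2 - 10*d*x + x^2)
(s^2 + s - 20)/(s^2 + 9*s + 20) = (s - 4)/(s + 4)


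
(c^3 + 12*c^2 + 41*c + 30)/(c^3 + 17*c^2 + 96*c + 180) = (c + 1)/(c + 6)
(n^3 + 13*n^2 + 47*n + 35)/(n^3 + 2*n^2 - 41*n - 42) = (n + 5)/(n - 6)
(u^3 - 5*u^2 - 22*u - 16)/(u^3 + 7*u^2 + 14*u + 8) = (u - 8)/(u + 4)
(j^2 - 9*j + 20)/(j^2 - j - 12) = (j - 5)/(j + 3)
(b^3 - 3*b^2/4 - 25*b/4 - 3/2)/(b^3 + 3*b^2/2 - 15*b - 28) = (4*b^2 - 11*b - 3)/(2*(2*b^2 - b - 28))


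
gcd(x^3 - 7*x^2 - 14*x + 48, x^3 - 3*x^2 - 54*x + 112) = x^2 - 10*x + 16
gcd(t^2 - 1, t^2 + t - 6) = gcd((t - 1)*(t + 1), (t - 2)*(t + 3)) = 1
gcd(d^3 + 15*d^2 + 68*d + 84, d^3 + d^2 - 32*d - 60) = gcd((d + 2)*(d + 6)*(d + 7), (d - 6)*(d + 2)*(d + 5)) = d + 2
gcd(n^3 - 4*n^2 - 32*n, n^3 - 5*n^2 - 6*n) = n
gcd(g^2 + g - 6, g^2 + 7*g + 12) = g + 3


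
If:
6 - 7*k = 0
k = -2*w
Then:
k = 6/7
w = -3/7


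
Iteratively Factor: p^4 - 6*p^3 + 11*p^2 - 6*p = (p - 1)*(p^3 - 5*p^2 + 6*p) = (p - 3)*(p - 1)*(p^2 - 2*p) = p*(p - 3)*(p - 1)*(p - 2)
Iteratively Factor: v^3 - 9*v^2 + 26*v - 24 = (v - 2)*(v^2 - 7*v + 12) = (v - 3)*(v - 2)*(v - 4)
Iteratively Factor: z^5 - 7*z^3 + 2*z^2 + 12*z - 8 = (z - 2)*(z^4 + 2*z^3 - 3*z^2 - 4*z + 4) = (z - 2)*(z + 2)*(z^3 - 3*z + 2) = (z - 2)*(z - 1)*(z + 2)*(z^2 + z - 2) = (z - 2)*(z - 1)^2*(z + 2)*(z + 2)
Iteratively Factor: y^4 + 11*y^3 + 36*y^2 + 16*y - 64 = (y + 4)*(y^3 + 7*y^2 + 8*y - 16) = (y + 4)^2*(y^2 + 3*y - 4) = (y + 4)^3*(y - 1)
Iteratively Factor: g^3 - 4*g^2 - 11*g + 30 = (g - 5)*(g^2 + g - 6) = (g - 5)*(g - 2)*(g + 3)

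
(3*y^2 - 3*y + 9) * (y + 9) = 3*y^3 + 24*y^2 - 18*y + 81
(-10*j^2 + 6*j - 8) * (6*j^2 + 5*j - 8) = -60*j^4 - 14*j^3 + 62*j^2 - 88*j + 64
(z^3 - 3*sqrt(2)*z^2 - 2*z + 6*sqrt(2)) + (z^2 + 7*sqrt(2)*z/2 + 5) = z^3 - 3*sqrt(2)*z^2 + z^2 - 2*z + 7*sqrt(2)*z/2 + 5 + 6*sqrt(2)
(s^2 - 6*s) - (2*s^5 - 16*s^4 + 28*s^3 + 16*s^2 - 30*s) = -2*s^5 + 16*s^4 - 28*s^3 - 15*s^2 + 24*s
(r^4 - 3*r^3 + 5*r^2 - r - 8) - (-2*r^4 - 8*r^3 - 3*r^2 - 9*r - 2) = 3*r^4 + 5*r^3 + 8*r^2 + 8*r - 6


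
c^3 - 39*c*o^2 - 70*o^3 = (c - 7*o)*(c + 2*o)*(c + 5*o)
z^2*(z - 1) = z^3 - z^2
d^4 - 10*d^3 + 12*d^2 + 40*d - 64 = (d - 8)*(d - 2)^2*(d + 2)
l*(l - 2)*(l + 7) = l^3 + 5*l^2 - 14*l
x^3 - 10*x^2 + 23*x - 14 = (x - 7)*(x - 2)*(x - 1)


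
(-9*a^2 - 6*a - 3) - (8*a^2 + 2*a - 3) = -17*a^2 - 8*a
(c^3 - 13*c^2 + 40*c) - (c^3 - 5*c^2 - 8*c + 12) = -8*c^2 + 48*c - 12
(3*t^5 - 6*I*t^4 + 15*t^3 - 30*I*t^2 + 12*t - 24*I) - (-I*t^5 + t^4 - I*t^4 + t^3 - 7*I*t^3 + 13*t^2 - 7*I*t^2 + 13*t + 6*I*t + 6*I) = 3*t^5 + I*t^5 - t^4 - 5*I*t^4 + 14*t^3 + 7*I*t^3 - 13*t^2 - 23*I*t^2 - t - 6*I*t - 30*I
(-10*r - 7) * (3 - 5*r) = 50*r^2 + 5*r - 21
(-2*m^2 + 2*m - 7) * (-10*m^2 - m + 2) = 20*m^4 - 18*m^3 + 64*m^2 + 11*m - 14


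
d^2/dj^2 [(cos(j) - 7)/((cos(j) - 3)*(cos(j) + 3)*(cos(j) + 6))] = (222*(1 - cos(j)^2)^2 - 48*sin(j)^6 - 4*cos(j)^7 - 3*cos(j)^6 + 396*cos(j)^5 - 258*cos(j)^3 + 9939*cos(j)^2 - 4374*cos(j) - 6816)/((cos(j) - 3)^3*(cos(j) + 3)^3*(cos(j) + 6)^3)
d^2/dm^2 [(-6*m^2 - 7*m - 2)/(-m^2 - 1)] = 2*(7*m^3 - 12*m^2 - 21*m + 4)/(m^6 + 3*m^4 + 3*m^2 + 1)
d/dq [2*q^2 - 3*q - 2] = 4*q - 3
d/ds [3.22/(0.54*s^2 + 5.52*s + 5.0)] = (-3.4776*s - 17.7744)/(0.54*s^2 + 5.52*s + 5.0)^2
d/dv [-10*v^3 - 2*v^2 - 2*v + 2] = -30*v^2 - 4*v - 2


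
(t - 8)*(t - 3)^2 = t^3 - 14*t^2 + 57*t - 72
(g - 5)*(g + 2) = g^2 - 3*g - 10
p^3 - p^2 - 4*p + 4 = (p - 2)*(p - 1)*(p + 2)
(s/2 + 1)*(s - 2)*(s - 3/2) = s^3/2 - 3*s^2/4 - 2*s + 3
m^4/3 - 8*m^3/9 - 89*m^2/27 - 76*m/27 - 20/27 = (m/3 + 1/3)*(m - 5)*(m + 2/3)^2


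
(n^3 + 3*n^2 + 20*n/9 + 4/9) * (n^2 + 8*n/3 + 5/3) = n^5 + 17*n^4/3 + 107*n^3/9 + 307*n^2/27 + 44*n/9 + 20/27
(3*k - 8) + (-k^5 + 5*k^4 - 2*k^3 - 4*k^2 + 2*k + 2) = -k^5 + 5*k^4 - 2*k^3 - 4*k^2 + 5*k - 6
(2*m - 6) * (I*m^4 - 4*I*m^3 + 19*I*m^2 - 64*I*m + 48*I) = 2*I*m^5 - 14*I*m^4 + 62*I*m^3 - 242*I*m^2 + 480*I*m - 288*I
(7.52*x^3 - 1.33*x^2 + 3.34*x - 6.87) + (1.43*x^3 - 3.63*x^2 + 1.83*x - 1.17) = 8.95*x^3 - 4.96*x^2 + 5.17*x - 8.04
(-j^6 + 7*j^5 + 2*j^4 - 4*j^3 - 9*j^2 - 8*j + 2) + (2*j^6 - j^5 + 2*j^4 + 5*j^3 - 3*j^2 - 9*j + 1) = j^6 + 6*j^5 + 4*j^4 + j^3 - 12*j^2 - 17*j + 3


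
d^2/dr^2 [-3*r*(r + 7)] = -6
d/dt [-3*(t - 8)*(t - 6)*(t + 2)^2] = -12*t^3 + 90*t^2 + 24*t - 408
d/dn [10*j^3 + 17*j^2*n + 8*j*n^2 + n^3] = 17*j^2 + 16*j*n + 3*n^2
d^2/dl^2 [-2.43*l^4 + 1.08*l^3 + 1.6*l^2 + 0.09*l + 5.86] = -29.16*l^2 + 6.48*l + 3.2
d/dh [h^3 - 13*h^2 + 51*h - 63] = 3*h^2 - 26*h + 51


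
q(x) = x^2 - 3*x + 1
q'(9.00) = 15.00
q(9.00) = 55.00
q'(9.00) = 15.00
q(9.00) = 55.00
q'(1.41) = -0.18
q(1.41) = -1.24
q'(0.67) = -1.66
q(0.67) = -0.56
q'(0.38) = -2.24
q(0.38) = 0.00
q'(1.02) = -0.96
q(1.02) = -1.02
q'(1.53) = 0.06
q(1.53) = -1.25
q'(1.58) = 0.16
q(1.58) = -1.24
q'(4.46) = 5.92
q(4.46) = 7.51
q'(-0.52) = -4.04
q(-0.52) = 2.83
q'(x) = 2*x - 3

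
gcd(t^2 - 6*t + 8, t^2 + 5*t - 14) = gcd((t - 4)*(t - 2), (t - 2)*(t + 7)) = t - 2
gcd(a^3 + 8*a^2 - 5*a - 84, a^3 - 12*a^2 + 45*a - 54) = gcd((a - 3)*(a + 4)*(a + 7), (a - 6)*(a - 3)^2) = a - 3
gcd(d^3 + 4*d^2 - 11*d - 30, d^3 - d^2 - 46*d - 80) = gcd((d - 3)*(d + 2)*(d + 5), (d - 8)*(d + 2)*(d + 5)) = d^2 + 7*d + 10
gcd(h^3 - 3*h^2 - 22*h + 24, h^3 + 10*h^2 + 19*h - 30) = h - 1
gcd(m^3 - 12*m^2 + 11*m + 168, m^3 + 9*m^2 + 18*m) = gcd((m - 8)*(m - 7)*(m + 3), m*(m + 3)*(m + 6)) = m + 3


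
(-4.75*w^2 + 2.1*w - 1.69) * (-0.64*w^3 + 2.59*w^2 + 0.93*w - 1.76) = 3.04*w^5 - 13.6465*w^4 + 2.1031*w^3 + 5.9359*w^2 - 5.2677*w + 2.9744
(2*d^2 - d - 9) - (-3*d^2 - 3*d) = 5*d^2 + 2*d - 9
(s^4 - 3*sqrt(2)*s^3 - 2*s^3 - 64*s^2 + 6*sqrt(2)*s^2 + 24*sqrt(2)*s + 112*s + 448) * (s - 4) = s^5 - 6*s^4 - 3*sqrt(2)*s^4 - 56*s^3 + 18*sqrt(2)*s^3 + 368*s^2 - 96*sqrt(2)*s - 1792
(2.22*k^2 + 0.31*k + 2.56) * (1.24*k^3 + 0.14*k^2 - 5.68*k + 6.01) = 2.7528*k^5 + 0.6952*k^4 - 9.3918*k^3 + 11.9398*k^2 - 12.6777*k + 15.3856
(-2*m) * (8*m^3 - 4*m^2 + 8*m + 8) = -16*m^4 + 8*m^3 - 16*m^2 - 16*m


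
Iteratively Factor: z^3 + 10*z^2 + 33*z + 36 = (z + 3)*(z^2 + 7*z + 12) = (z + 3)*(z + 4)*(z + 3)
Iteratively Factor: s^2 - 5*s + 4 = (s - 1)*(s - 4)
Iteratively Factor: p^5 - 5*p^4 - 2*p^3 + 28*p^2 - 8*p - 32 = (p - 2)*(p^4 - 3*p^3 - 8*p^2 + 12*p + 16) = (p - 2)^2*(p^3 - p^2 - 10*p - 8) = (p - 4)*(p - 2)^2*(p^2 + 3*p + 2) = (p - 4)*(p - 2)^2*(p + 2)*(p + 1)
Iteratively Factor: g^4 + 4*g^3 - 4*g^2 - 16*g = (g)*(g^3 + 4*g^2 - 4*g - 16) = g*(g + 2)*(g^2 + 2*g - 8) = g*(g - 2)*(g + 2)*(g + 4)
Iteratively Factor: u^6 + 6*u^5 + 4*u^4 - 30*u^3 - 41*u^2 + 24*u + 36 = (u + 3)*(u^5 + 3*u^4 - 5*u^3 - 15*u^2 + 4*u + 12) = (u + 3)^2*(u^4 - 5*u^2 + 4) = (u - 2)*(u + 3)^2*(u^3 + 2*u^2 - u - 2) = (u - 2)*(u + 2)*(u + 3)^2*(u^2 - 1) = (u - 2)*(u - 1)*(u + 2)*(u + 3)^2*(u + 1)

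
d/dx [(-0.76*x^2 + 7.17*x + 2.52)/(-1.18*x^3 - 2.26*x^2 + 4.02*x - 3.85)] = (-0.8968*x^4 + 16.9212*x^3 + 22.0698*x^2 + 17.2424*x - 37.7349)/(1.3924*x^6 + 5.3336*x^5 - 4.3796*x^4 - 9.0844*x^3 + 33.5624*x^2 - 30.954*x + 14.8225)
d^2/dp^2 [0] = 0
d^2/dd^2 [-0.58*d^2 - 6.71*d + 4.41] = -1.16000000000000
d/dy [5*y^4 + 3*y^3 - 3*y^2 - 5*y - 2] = 20*y^3 + 9*y^2 - 6*y - 5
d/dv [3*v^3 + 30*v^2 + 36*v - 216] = 9*v^2 + 60*v + 36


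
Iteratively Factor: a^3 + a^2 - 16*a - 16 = (a + 1)*(a^2 - 16) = (a + 1)*(a + 4)*(a - 4)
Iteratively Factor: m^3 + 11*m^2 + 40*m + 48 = (m + 4)*(m^2 + 7*m + 12) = (m + 3)*(m + 4)*(m + 4)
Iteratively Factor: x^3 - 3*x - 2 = (x + 1)*(x^2 - x - 2) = (x + 1)^2*(x - 2)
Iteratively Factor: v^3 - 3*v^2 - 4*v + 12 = (v - 2)*(v^2 - v - 6) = (v - 2)*(v + 2)*(v - 3)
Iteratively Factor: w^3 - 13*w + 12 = (w - 3)*(w^2 + 3*w - 4) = (w - 3)*(w + 4)*(w - 1)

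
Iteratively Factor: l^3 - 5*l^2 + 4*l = (l - 4)*(l^2 - l) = l*(l - 4)*(l - 1)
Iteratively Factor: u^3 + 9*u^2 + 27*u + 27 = (u + 3)*(u^2 + 6*u + 9) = (u + 3)^2*(u + 3)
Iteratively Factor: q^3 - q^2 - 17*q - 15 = (q + 3)*(q^2 - 4*q - 5) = (q - 5)*(q + 3)*(q + 1)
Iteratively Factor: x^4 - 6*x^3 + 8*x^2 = (x - 4)*(x^3 - 2*x^2) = x*(x - 4)*(x^2 - 2*x) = x*(x - 4)*(x - 2)*(x)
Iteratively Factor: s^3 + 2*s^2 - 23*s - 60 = (s + 4)*(s^2 - 2*s - 15) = (s - 5)*(s + 4)*(s + 3)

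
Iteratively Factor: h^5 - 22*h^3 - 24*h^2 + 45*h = (h + 3)*(h^4 - 3*h^3 - 13*h^2 + 15*h) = (h + 3)^2*(h^3 - 6*h^2 + 5*h) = (h - 1)*(h + 3)^2*(h^2 - 5*h) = (h - 5)*(h - 1)*(h + 3)^2*(h)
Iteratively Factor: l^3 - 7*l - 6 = (l + 2)*(l^2 - 2*l - 3) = (l + 1)*(l + 2)*(l - 3)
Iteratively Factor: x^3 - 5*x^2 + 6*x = (x - 2)*(x^2 - 3*x) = x*(x - 2)*(x - 3)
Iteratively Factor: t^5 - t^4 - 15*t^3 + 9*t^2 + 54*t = (t)*(t^4 - t^3 - 15*t^2 + 9*t + 54) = t*(t - 3)*(t^3 + 2*t^2 - 9*t - 18) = t*(t - 3)*(t + 2)*(t^2 - 9) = t*(t - 3)^2*(t + 2)*(t + 3)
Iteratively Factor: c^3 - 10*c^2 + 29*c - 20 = (c - 1)*(c^2 - 9*c + 20) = (c - 5)*(c - 1)*(c - 4)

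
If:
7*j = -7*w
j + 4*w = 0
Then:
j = 0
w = 0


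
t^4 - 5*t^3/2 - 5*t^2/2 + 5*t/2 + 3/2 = (t - 3)*(t - 1)*(t + 1/2)*(t + 1)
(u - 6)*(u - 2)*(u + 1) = u^3 - 7*u^2 + 4*u + 12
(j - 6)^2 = j^2 - 12*j + 36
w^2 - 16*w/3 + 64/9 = (w - 8/3)^2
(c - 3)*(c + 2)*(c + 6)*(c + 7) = c^4 + 12*c^3 + 23*c^2 - 120*c - 252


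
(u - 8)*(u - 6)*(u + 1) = u^3 - 13*u^2 + 34*u + 48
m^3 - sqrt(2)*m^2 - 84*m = m*(m - 7*sqrt(2))*(m + 6*sqrt(2))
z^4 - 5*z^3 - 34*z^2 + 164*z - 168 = (z - 7)*(z - 2)^2*(z + 6)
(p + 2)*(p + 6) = p^2 + 8*p + 12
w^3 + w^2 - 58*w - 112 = (w - 8)*(w + 2)*(w + 7)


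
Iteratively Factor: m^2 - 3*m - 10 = (m + 2)*(m - 5)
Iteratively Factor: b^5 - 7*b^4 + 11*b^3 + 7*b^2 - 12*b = (b + 1)*(b^4 - 8*b^3 + 19*b^2 - 12*b) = (b - 1)*(b + 1)*(b^3 - 7*b^2 + 12*b) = (b - 3)*(b - 1)*(b + 1)*(b^2 - 4*b) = b*(b - 3)*(b - 1)*(b + 1)*(b - 4)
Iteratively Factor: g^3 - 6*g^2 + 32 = (g - 4)*(g^2 - 2*g - 8) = (g - 4)*(g + 2)*(g - 4)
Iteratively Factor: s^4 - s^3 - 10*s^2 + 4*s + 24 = (s - 2)*(s^3 + s^2 - 8*s - 12) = (s - 2)*(s + 2)*(s^2 - s - 6) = (s - 3)*(s - 2)*(s + 2)*(s + 2)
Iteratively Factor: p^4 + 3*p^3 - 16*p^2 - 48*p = (p + 3)*(p^3 - 16*p) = p*(p + 3)*(p^2 - 16) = p*(p + 3)*(p + 4)*(p - 4)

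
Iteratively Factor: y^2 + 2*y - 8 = (y + 4)*(y - 2)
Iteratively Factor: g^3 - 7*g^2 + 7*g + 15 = (g - 5)*(g^2 - 2*g - 3) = (g - 5)*(g - 3)*(g + 1)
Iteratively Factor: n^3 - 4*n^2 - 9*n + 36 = (n - 4)*(n^2 - 9) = (n - 4)*(n - 3)*(n + 3)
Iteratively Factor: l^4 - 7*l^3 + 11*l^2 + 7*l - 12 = (l - 4)*(l^3 - 3*l^2 - l + 3) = (l - 4)*(l - 3)*(l^2 - 1) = (l - 4)*(l - 3)*(l + 1)*(l - 1)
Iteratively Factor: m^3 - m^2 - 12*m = (m)*(m^2 - m - 12) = m*(m - 4)*(m + 3)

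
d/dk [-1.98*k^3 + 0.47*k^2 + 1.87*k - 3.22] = -5.94*k^2 + 0.94*k + 1.87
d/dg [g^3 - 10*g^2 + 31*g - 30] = 3*g^2 - 20*g + 31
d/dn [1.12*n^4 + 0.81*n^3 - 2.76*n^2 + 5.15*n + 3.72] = 4.48*n^3 + 2.43*n^2 - 5.52*n + 5.15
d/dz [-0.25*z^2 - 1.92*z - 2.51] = -0.5*z - 1.92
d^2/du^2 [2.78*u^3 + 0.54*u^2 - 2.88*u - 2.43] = 16.68*u + 1.08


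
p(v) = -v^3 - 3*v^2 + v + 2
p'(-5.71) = -62.55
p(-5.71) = 84.65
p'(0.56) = -3.30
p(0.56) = 1.44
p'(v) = -3*v^2 - 6*v + 1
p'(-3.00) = -8.00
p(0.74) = 0.69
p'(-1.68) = 2.61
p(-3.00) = -1.00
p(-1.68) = -3.41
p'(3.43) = -54.87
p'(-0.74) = 3.80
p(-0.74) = 0.02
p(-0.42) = 1.12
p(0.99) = -0.92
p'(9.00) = -296.00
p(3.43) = -70.22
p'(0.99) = -7.88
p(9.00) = -961.00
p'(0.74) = -5.08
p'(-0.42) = 2.99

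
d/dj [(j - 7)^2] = 2*j - 14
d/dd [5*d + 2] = 5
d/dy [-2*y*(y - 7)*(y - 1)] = -6*y^2 + 32*y - 14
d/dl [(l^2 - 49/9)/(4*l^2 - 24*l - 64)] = (-27*l^2 - 95*l - 147)/(18*(l^4 - 12*l^3 + 4*l^2 + 192*l + 256))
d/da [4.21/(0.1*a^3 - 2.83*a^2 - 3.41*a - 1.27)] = (-1.263*a^2 + 23.8286*a + 14.3561)/(-0.1*a^3 + 2.83*a^2 + 3.41*a + 1.27)^2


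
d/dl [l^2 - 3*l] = 2*l - 3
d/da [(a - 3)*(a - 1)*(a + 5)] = 3*a^2 + 2*a - 17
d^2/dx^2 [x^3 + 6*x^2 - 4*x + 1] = 6*x + 12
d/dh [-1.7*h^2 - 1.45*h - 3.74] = -3.4*h - 1.45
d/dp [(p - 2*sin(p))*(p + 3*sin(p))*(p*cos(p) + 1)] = -(p - 2*sin(p))*(p + 3*sin(p))*(p*sin(p) - cos(p)) + (p - 2*sin(p))*(p*cos(p) + 1)*(3*cos(p) + 1) - (p + 3*sin(p))*(p*cos(p) + 1)*(2*cos(p) - 1)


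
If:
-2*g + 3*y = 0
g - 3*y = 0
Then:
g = 0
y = 0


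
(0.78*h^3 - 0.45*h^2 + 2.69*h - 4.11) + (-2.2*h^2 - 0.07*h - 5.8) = 0.78*h^3 - 2.65*h^2 + 2.62*h - 9.91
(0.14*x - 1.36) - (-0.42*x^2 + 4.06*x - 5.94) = 0.42*x^2 - 3.92*x + 4.58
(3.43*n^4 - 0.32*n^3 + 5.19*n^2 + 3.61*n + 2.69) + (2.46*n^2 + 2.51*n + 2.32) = 3.43*n^4 - 0.32*n^3 + 7.65*n^2 + 6.12*n + 5.01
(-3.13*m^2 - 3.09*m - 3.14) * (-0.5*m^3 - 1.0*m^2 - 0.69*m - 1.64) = 1.565*m^5 + 4.675*m^4 + 6.8197*m^3 + 10.4053*m^2 + 7.2342*m + 5.1496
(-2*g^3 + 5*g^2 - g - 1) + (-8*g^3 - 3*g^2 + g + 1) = -10*g^3 + 2*g^2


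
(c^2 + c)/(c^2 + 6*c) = (c + 1)/(c + 6)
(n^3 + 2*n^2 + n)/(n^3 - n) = (n + 1)/(n - 1)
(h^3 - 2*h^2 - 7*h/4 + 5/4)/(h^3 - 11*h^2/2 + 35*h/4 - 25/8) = 2*(h + 1)/(2*h - 5)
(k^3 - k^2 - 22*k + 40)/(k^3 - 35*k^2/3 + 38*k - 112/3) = 3*(k^2 + k - 20)/(3*k^2 - 29*k + 56)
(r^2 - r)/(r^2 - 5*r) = (r - 1)/(r - 5)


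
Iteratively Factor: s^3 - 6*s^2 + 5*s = (s - 5)*(s^2 - s) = (s - 5)*(s - 1)*(s)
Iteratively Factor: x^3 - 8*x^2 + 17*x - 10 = (x - 1)*(x^2 - 7*x + 10) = (x - 2)*(x - 1)*(x - 5)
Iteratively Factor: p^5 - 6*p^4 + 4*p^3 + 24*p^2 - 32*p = (p + 2)*(p^4 - 8*p^3 + 20*p^2 - 16*p) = (p - 4)*(p + 2)*(p^3 - 4*p^2 + 4*p) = p*(p - 4)*(p + 2)*(p^2 - 4*p + 4) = p*(p - 4)*(p - 2)*(p + 2)*(p - 2)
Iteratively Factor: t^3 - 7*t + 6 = (t - 1)*(t^2 + t - 6) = (t - 1)*(t + 3)*(t - 2)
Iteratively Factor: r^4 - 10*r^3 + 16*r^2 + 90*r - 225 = (r - 3)*(r^3 - 7*r^2 - 5*r + 75) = (r - 5)*(r - 3)*(r^2 - 2*r - 15) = (r - 5)*(r - 3)*(r + 3)*(r - 5)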